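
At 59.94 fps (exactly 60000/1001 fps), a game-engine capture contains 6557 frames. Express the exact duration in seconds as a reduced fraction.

6563557/60000 seconds

Running time = 6557 ÷ (60000/1001) = 6557 × 1001/60000 = 6563557/60000 s.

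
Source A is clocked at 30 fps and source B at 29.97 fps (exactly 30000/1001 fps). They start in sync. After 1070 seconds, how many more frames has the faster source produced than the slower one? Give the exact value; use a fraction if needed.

32100/1001 frames

A emits 30 × 1070 = 32100 frames; B emits 30000/1001 × 1070 = 32100000/1001.
Difference = 32100/1001 frames (≈ 32.0679); B is behind A.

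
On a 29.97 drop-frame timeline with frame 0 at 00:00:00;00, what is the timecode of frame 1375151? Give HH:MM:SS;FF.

12:44:44;07

Each 10-minute DF block holds 10 × 60 × 30 − 9 × 2 = 17982 frames. 1375151 ÷ 17982 → 76 full blocks, remainder 8519.
Within the partial block the first minute is 1800 frames and each further minute 1798, so 4 further minute boundaries passed. Total skipped labels = 18 × 76 + 2 × 4 = 1376.
Non-drop label index = 1375151 + 1376 = 1376527; at 30 labels/s that is 12:44:44:07, i.e. DF 12:44:44;07.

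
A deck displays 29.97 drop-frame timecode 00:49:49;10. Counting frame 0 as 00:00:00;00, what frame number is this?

89590

Complete 10-minute blocks: 4, each 17982 frames → 71928.
Remaining 9 whole minutes in the current block: 1800 + 8 × 1798 = 16184 frames.
Within the current minute: 49 × 30 + 10 − 2 = 1478 (labels ;00/;01 skipped at this minute). Total = 71928 + 16184 + 1478 = 89590.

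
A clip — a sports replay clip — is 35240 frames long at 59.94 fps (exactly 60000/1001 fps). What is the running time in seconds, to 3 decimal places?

587.921 seconds

Running time = 35240 × 1001/60000 = 881881/1500 s ≈ 587.921 s.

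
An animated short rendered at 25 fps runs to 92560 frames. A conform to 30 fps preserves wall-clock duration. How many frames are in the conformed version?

Target frames = source frames × (target rate / source rate) = 92560 × (30)/(25) = 92560 × 6/5 = 111072.

111072 frames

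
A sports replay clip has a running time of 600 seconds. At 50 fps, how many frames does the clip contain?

Frames = 600 × 50 = 30000.

30000 frames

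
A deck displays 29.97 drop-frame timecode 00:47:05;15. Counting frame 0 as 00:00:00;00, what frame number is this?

Complete 10-minute blocks: 4, each 17982 frames → 71928.
Remaining 7 whole minutes in the current block: 1800 + 6 × 1798 = 12588 frames.
Within the current minute: 5 × 30 + 15 − 2 = 163 (labels ;00/;01 skipped at this minute). Total = 71928 + 12588 + 163 = 84679.

84679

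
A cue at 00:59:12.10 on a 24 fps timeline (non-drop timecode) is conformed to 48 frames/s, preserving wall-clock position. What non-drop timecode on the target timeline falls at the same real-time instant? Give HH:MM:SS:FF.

00:59:12:20

Source frame index: (0×3600 + 59×60 + 12) × 24 + 10 = 85258.
Real time: 85258 / (24) = 42629/12 s.
Target frame: (42629/12) × (48) = 170516.
At 48 labels/s: frame 170516 → 00:59:12:20.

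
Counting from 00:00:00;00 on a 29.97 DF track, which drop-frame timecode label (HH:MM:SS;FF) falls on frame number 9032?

00:05:01;12

Ten DF minutes hold 17982 frames, so frame 9032 lies in block 0 (frames 0–17981) with 9032 frames into that block.
The block's first minute is 1800 frames and the rest 1798 each; 9032 frames reaches minute 5, so 0 × 18 + 5 × 2 = 10 labels have been skipped so far.
Adding those back, label number 9032 + 10 = 9042 at 30 labels/s is 301 s + 12 f = 0 h 5 min 1 s frame 12, i.e. 00:05:01;12.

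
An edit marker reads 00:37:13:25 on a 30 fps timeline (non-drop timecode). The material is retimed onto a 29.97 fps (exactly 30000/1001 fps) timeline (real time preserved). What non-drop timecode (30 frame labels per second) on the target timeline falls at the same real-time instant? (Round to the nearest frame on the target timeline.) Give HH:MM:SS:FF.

00:37:11:18

Source frame index: (0×3600 + 37×60 + 13) × 30 + 25 = 67015.
Real time: 67015 / (30) = 13403/6 s.
Target frame: (13403/6) × (30000/1001) = 5155000/77 ≈ 66948.052 → 66948.
At 30 labels/s: frame 66948 → 00:37:11:18.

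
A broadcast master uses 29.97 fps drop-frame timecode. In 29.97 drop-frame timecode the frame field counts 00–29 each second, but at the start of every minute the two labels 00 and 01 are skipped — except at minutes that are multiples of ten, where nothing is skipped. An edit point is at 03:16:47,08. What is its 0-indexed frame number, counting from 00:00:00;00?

As if non-drop at 30 labels/s: (3 × 3600 + 16 × 60 + 47) × 30 + 8 = 354218.
Minute boundaries passed: 196; those not divisible by 10: 196 − 19 = 177; dropped labels = 2 × 177 = 354.
Actual frame index = 354218 − 354 = 353864.

353864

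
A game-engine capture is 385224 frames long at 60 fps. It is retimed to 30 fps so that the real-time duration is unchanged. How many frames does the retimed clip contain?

Frames at target rate = 385224 × (30) / (60) = 192612.

192612 frames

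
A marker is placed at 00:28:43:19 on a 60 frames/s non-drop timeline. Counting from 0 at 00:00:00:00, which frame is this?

Total seconds to the label: (0 × 3600 + 28 × 60 + 43) = 1723.
Frame index = 1723 × 60 + 19 = 103399.

103399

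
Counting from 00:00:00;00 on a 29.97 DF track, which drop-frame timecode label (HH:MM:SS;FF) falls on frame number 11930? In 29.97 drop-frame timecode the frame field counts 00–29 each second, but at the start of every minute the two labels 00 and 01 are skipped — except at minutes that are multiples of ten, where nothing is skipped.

Each 10-minute DF block holds 10 × 60 × 30 − 9 × 2 = 17982 frames. 11930 ÷ 17982 → 0 full blocks, remainder 11930.
Within the partial block the first minute is 1800 frames and each further minute 1798, so 6 further minute boundaries passed. Total skipped labels = 18 × 0 + 2 × 6 = 12.
Non-drop label index = 11930 + 12 = 11942; at 30 labels/s that is 00:06:38:02, i.e. DF 00:06:38;02.

00:06:38;02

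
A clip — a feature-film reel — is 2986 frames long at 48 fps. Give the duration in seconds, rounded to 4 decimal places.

62.2083 seconds

Running time = 2986 × 1/48 = 1493/24 s ≈ 62.2083 s.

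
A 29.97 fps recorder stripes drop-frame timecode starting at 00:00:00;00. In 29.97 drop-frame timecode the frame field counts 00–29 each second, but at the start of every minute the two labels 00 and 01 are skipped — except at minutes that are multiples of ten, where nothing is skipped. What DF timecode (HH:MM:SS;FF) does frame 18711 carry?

00:10:24;09

Each 10-minute DF block holds 10 × 60 × 30 − 9 × 2 = 17982 frames. 18711 ÷ 17982 → 1 full block, remainder 729.
Within the partial block the first minute is 1800 frames and each further minute 1798, so 0 further minute boundaries passed. Total skipped labels = 18 × 1 + 2 × 0 = 18.
Non-drop label index = 18711 + 18 = 18729; at 30 labels/s that is 00:10:24:09, i.e. DF 00:10:24;09.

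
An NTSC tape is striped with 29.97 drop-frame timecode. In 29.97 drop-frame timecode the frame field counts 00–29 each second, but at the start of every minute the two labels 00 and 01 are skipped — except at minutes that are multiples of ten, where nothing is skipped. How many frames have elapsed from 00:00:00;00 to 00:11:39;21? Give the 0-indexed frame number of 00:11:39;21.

20971

Complete 10-minute blocks: 1, each 17982 frames → 17982.
Remaining 1 whole minute in the current block: 1800 + 0 × 1798 = 1800 frames.
Within the current minute: 39 × 30 + 21 − 2 = 1189 (labels ;00/;01 skipped at this minute). Total = 17982 + 1800 + 1189 = 20971.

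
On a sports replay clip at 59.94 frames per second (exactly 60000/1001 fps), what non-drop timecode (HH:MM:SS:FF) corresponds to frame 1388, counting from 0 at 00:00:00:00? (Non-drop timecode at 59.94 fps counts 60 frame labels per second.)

1388 ÷ 60 = 23 full seconds, remainder 8 frames.
23 s = 0 h 0 min 23 s.
Timecode: 00:00:23:08.

00:00:23:08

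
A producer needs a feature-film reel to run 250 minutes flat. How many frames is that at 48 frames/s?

250 min = 15000 s.
Frames = 15000 × 48 = 720000.

720000 frames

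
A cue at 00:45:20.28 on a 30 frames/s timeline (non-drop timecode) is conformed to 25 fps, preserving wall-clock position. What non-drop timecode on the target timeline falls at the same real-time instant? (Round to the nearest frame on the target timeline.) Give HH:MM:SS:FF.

Source frame index: (0×3600 + 45×60 + 20) × 30 + 28 = 81628.
Real time: 81628 / (30) = 40814/15 s.
Target frame: (40814/15) × (25) = 204070/3 ≈ 68023.333 → 68023.
At 25 labels/s: frame 68023 → 00:45:20:23.

00:45:20:23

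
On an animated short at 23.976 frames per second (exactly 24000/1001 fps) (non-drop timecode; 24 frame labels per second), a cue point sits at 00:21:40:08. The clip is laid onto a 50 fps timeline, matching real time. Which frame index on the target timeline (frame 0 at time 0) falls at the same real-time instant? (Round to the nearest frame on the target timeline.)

Source frame index: (0×3600 + 21×60 + 40) × 24 + 8 = 31208.
Real time: 31208 / (24000/1001) = 3904901/3000 s.
Target frame: (3904901/3000) × (50) = 3904901/60 ≈ 65081.683 → 65082.

frame 65082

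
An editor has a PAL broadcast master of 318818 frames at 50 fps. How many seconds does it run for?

6376.36 seconds

Running time = 318818 / (50) = 6376.36 s.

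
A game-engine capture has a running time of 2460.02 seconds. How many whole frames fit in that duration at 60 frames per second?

Frames = 2460.02 × 60 = 738006/5 ≈ 147601.2000.
Complete frames: 147601.

147601 frames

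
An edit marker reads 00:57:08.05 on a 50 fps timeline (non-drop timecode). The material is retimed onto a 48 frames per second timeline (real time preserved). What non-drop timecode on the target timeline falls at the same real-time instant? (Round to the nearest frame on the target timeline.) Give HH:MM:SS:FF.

Source frame index: (0×3600 + 57×60 + 8) × 50 + 5 = 171405.
Real time: 171405 / (50) = 34281/10 s.
Target frame: (34281/10) × (48) = 822744/5 ≈ 164548.800 → 164549.
At 48 labels/s: frame 164549 → 00:57:08:05.

00:57:08:05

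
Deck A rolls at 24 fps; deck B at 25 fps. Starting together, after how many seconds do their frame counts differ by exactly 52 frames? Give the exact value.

52 seconds

The gap grows by |25 − 24| = 1 frame per second.
Time for a 52-frame gap: 52 ÷ (1) = 52 s.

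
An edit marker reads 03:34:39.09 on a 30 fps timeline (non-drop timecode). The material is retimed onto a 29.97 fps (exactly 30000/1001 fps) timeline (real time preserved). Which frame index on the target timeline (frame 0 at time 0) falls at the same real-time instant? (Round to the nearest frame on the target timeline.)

frame 385993

Source frame index: (3×3600 + 34×60 + 39) × 30 + 9 = 386379.
Real time: 386379 / (30) = 128793/10 s.
Target frame: (128793/10) × (30000/1001) = 55197000/143 ≈ 385993.007 → 385993.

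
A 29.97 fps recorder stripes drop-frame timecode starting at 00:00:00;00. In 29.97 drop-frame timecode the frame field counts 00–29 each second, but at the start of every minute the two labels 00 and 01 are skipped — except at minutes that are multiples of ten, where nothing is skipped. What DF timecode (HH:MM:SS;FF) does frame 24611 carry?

00:13:41;05

Each 10-minute DF block holds 10 × 60 × 30 − 9 × 2 = 17982 frames. 24611 ÷ 17982 → 1 full block, remainder 6629.
Within the partial block the first minute is 1800 frames and each further minute 1798, so 3 further minute boundaries passed. Total skipped labels = 18 × 1 + 2 × 3 = 24.
Non-drop label index = 24611 + 24 = 24635; at 30 labels/s that is 00:13:41:05, i.e. DF 00:13:41;05.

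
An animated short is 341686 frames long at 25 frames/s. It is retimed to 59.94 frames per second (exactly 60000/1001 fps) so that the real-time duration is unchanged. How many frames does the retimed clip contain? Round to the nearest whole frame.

819227 frames

Frames at target rate = 341686 × (60000/1001) / (25) = 820046400/1001 ≈ 819227.173.
Nearest whole frame: 819227.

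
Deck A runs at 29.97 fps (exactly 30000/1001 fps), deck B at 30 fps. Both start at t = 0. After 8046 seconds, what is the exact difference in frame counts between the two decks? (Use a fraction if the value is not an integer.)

241380/1001 frames

A emits 30000/1001 × 8046 = 241380000/1001 frames; B emits 30 × 8046 = 241380.
Difference = 241380/1001 frames (≈ 241.1389); B is ahead of A.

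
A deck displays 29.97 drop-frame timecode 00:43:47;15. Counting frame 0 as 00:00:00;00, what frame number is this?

As if non-drop at 30 labels/s: (0 × 3600 + 43 × 60 + 47) × 30 + 15 = 78825.
Minute boundaries passed: 43; those not divisible by 10: 43 − 4 = 39; dropped labels = 2 × 39 = 78.
Actual frame index = 78825 − 78 = 78747.

78747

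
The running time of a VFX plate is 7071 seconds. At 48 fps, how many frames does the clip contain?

Frames = 7071 × 48 = 339408.

339408 frames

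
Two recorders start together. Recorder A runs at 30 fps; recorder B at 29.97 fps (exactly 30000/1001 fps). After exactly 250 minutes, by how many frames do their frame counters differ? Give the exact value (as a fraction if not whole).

250 min = 15000 s.
A emits 30 × 15000 = 450000 frames; B emits 30000/1001 × 15000 = 450000000/1001.
Difference = 450000/1001 frames (≈ 449.5504); B is behind A.

450000/1001 frames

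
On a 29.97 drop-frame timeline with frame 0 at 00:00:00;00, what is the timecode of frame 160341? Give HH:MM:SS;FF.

01:29:10;03

Each 10-minute DF block holds 10 × 60 × 30 − 9 × 2 = 17982 frames. 160341 ÷ 17982 → 8 full blocks, remainder 16485.
Within the partial block the first minute is 1800 frames and each further minute 1798, so 9 further minute boundaries passed. Total skipped labels = 18 × 8 + 2 × 9 = 162.
Non-drop label index = 160341 + 162 = 160503; at 30 labels/s that is 01:29:10:03, i.e. DF 01:29:10;03.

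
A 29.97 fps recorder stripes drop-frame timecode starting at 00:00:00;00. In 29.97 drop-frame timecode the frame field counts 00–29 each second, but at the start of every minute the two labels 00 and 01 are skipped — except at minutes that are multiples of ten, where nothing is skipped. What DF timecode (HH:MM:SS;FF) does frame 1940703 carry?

Ten DF minutes hold 17982 frames, so frame 1940703 lies in block 107 (frames 1924074–1942055) with 16629 frames into that block.
The block's first minute is 1800 frames and the rest 1798 each; 16629 frames reaches minute 9, so 107 × 18 + 9 × 2 = 1944 labels have been skipped so far.
Adding those back, label number 1940703 + 1944 = 1942647 at 30 labels/s is 64754 s + 27 f = 17 h 59 min 14 s frame 27, i.e. 17:59:14;27.

17:59:14;27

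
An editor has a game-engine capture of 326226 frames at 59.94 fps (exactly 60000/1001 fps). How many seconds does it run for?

Running time = 326226 / (60000/1001) = 5442.5371 s.

5442.5371 seconds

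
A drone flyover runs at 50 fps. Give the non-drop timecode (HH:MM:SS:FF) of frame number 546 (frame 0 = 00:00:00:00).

00:00:10:46

546 ÷ 50 = 10 full seconds, remainder 46 frames.
10 s = 0 h 0 min 10 s.
Timecode: 00:00:10:46.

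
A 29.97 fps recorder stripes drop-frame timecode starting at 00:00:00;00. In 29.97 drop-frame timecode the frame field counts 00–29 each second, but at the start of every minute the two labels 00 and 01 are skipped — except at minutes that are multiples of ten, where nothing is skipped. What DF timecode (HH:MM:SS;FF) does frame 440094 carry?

Ten DF minutes hold 17982 frames, so frame 440094 lies in block 24 (frames 431568–449549) with 8526 frames into that block.
The block's first minute is 1800 frames and the rest 1798 each; 8526 frames reaches minute 4, so 24 × 18 + 4 × 2 = 440 labels have been skipped so far.
Adding those back, label number 440094 + 440 = 440534 at 30 labels/s is 14684 s + 14 f = 4 h 4 min 44 s frame 14, i.e. 04:04:44;14.

04:04:44;14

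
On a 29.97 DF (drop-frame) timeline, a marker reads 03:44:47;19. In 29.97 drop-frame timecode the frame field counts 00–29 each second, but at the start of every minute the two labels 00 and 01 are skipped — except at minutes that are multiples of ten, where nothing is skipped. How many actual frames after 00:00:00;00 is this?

404225

Complete 10-minute blocks: 22, each 17982 frames → 395604.
Remaining 4 whole minutes in the current block: 1800 + 3 × 1798 = 7194 frames.
Within the current minute: 47 × 30 + 19 − 2 = 1427 (labels ;00/;01 skipped at this minute). Total = 395604 + 7194 + 1427 = 404225.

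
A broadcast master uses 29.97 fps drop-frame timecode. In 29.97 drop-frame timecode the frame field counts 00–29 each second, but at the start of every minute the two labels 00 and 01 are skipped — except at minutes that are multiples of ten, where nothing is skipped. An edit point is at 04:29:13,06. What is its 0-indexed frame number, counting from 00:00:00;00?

484110

As if non-drop at 30 labels/s: (4 × 3600 + 29 × 60 + 13) × 30 + 6 = 484596.
Minute boundaries passed: 269; those not divisible by 10: 269 − 26 = 243; dropped labels = 2 × 243 = 486.
Actual frame index = 484596 − 486 = 484110.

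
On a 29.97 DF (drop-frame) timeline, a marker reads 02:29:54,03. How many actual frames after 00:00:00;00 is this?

Complete 10-minute blocks: 14, each 17982 frames → 251748.
Remaining 9 whole minutes in the current block: 1800 + 8 × 1798 = 16184 frames.
Within the current minute: 54 × 30 + 3 − 2 = 1621 (labels ;00/;01 skipped at this minute). Total = 251748 + 16184 + 1621 = 269553.

269553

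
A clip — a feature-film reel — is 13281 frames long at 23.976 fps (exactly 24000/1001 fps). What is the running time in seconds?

553.928375 seconds

Running time = 13281 / (24000/1001) = 553.928375 s.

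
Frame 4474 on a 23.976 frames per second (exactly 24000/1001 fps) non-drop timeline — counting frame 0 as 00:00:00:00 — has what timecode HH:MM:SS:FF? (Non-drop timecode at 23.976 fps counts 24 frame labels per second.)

00:03:06:10

4474 ÷ 24 = 186 full seconds, remainder 10 frames.
186 s = 0 h 3 min 6 s.
Timecode: 00:03:06:10.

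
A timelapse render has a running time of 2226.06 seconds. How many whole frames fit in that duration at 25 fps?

Frames = 2226.06 × 25 = 111303/2 ≈ 55651.5000.
Complete frames: 55651.

55651 frames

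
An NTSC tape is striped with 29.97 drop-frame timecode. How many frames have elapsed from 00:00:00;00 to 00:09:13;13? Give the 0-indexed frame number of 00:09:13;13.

As if non-drop at 30 labels/s: (0 × 3600 + 9 × 60 + 13) × 30 + 13 = 16603.
Minute boundaries passed: 9; those not divisible by 10: 9 − 0 = 9; dropped labels = 2 × 9 = 18.
Actual frame index = 16603 − 18 = 16585.

16585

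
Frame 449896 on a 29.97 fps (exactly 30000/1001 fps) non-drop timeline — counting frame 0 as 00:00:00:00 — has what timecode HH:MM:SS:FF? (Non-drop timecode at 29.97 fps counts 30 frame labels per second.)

449896 ÷ 30 = 14996 full seconds, remainder 16 frames.
14996 s = 4 h 9 min 56 s.
Timecode: 04:09:56:16.

04:09:56:16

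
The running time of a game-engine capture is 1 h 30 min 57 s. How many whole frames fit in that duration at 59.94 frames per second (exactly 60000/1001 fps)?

1 h 30 min 57 s = 5457 s.
Frames = 5457 × 60000/1001 = 327420000/1001 ≈ 327092.9071.
Complete frames: 327092.

327092 frames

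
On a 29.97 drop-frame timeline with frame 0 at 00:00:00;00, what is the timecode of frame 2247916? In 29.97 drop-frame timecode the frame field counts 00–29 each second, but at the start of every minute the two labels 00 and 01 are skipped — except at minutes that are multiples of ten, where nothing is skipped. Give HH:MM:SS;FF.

Ten DF minutes hold 17982 frames, so frame 2247916 lies in block 125 (frames 2247750–2265731) with 166 frames into that block.
The block's first minute is 1800 frames and the rest 1798 each; 166 frames reaches minute 0, so 125 × 18 + 0 × 2 = 2250 labels have been skipped so far.
Adding those back, label number 2247916 + 2250 = 2250166 at 30 labels/s is 75005 s + 16 f = 20 h 50 min 5 s frame 16, i.e. 20:50:05;16.

20:50:05;16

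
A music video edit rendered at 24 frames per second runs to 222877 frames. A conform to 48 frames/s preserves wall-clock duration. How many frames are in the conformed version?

445754 frames

Target frames = source frames × (target rate / source rate) = 222877 × (48)/(24) = 222877 × 2 = 445754.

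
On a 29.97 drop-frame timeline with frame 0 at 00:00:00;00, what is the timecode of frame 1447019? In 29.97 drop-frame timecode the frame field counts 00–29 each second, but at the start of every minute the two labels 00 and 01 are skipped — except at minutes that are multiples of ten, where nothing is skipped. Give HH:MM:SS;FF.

Ten DF minutes hold 17982 frames, so frame 1447019 lies in block 80 (frames 1438560–1456541) with 8459 frames into that block.
The block's first minute is 1800 frames and the rest 1798 each; 8459 frames reaches minute 4, so 80 × 18 + 4 × 2 = 1448 labels have been skipped so far.
Adding those back, label number 1447019 + 1448 = 1448467 at 30 labels/s is 48282 s + 7 f = 13 h 24 min 42 s frame 7, i.e. 13:24:42;07.

13:24:42;07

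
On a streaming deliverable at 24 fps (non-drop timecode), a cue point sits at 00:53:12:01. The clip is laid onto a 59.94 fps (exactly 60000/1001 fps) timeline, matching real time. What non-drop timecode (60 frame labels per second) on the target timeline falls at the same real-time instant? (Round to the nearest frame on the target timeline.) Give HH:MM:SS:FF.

Source frame index: (0×3600 + 53×60 + 12) × 24 + 1 = 76609.
Real time: 76609 / (24) = 76609/24 s.
Target frame: (76609/24) × (60000/1001) = 14732500/77 ≈ 191331.169 → 191331.
At 60 labels/s: frame 191331 → 00:53:08:51.

00:53:08:51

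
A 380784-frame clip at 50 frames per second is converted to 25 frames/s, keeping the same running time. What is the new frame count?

190392 frames

Frames at target rate = 380784 × (25) / (50) = 190392.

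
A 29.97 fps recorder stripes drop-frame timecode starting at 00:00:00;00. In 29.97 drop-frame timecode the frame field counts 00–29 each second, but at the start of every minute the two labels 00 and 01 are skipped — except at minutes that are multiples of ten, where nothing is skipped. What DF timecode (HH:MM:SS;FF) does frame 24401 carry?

Each 10-minute DF block holds 10 × 60 × 30 − 9 × 2 = 17982 frames. 24401 ÷ 17982 → 1 full block, remainder 6419.
Within the partial block the first minute is 1800 frames and each further minute 1798, so 3 further minute boundaries passed. Total skipped labels = 18 × 1 + 2 × 3 = 24.
Non-drop label index = 24401 + 24 = 24425; at 30 labels/s that is 00:13:34:05, i.e. DF 00:13:34;05.

00:13:34;05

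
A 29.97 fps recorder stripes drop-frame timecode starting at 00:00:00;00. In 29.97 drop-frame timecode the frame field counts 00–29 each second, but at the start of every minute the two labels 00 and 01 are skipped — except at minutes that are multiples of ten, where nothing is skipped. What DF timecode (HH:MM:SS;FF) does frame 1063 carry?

00:00:35;13

Each 10-minute DF block holds 10 × 60 × 30 − 9 × 2 = 17982 frames. 1063 ÷ 17982 → 0 full blocks, remainder 1063.
Within the partial block the first minute is 1800 frames and each further minute 1798, so 0 further minute boundaries passed. Total skipped labels = 18 × 0 + 2 × 0 = 0.
Non-drop label index = 1063 + 0 = 1063; at 30 labels/s that is 00:00:35:13, i.e. DF 00:00:35;13.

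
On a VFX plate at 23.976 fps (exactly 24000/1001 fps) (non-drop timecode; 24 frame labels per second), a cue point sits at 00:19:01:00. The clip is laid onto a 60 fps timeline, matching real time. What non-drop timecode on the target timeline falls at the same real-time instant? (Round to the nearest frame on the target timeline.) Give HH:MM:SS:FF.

00:19:02:08

Source frame index: (0×3600 + 19×60 + 1) × 24 + 0 = 27384.
Real time: 27384 / (24000/1001) = 1142141/1000 s.
Target frame: (1142141/1000) × (60) = 3426423/50 ≈ 68528.460 → 68528.
At 60 labels/s: frame 68528 → 00:19:02:08.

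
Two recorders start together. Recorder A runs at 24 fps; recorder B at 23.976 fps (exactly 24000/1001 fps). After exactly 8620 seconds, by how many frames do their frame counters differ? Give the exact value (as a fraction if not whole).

206880/1001 frames

A emits 24 × 8620 = 206880 frames; B emits 24000/1001 × 8620 = 206880000/1001.
Difference = 206880/1001 frames (≈ 206.6733); B is behind A.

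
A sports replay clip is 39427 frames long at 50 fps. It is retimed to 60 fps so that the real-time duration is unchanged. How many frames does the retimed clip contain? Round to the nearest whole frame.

Frames at target rate = 39427 × (60) / (50) = 236562/5 ≈ 47312.400.
Nearest whole frame: 47312.

47312 frames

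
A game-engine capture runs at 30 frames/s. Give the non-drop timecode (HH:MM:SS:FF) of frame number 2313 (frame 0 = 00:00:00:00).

2313 ÷ 30 = 77 full seconds, remainder 3 frames.
77 s = 0 h 1 min 17 s.
Timecode: 00:01:17:03.

00:01:17:03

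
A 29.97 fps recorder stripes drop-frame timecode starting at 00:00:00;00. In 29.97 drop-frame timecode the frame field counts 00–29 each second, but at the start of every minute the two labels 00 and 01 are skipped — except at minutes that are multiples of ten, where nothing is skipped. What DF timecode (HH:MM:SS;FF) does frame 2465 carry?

00:01:22;07

Each 10-minute DF block holds 10 × 60 × 30 − 9 × 2 = 17982 frames. 2465 ÷ 17982 → 0 full blocks, remainder 2465.
Within the partial block the first minute is 1800 frames and each further minute 1798, so 1 further minute boundary passed. Total skipped labels = 18 × 0 + 2 × 1 = 2.
Non-drop label index = 2465 + 2 = 2467; at 30 labels/s that is 00:01:22:07, i.e. DF 00:01:22;07.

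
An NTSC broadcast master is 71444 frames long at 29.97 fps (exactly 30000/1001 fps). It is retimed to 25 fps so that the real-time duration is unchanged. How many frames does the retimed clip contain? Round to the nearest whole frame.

Frames at target rate = 71444 × (25) / (30000/1001) = 17878861/300 ≈ 59596.203.
Nearest whole frame: 59596.

59596 frames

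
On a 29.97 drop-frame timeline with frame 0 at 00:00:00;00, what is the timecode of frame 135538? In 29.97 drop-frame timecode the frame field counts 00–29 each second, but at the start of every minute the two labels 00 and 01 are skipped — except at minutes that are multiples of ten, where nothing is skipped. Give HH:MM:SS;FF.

01:15:22;14

Ten DF minutes hold 17982 frames, so frame 135538 lies in block 7 (frames 125874–143855) with 9664 frames into that block.
The block's first minute is 1800 frames and the rest 1798 each; 9664 frames reaches minute 5, so 7 × 18 + 5 × 2 = 136 labels have been skipped so far.
Adding those back, label number 135538 + 136 = 135674 at 30 labels/s is 4522 s + 14 f = 1 h 15 min 22 s frame 14, i.e. 01:15:22;14.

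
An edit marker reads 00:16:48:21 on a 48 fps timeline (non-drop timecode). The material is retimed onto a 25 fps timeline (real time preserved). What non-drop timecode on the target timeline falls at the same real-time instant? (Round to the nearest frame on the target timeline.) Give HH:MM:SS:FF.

Source frame index: (0×3600 + 16×60 + 48) × 48 + 21 = 48405.
Real time: 48405 / (48) = 16135/16 s.
Target frame: (16135/16) × (25) = 403375/16 ≈ 25210.938 → 25211.
At 25 labels/s: frame 25211 → 00:16:48:11.

00:16:48:11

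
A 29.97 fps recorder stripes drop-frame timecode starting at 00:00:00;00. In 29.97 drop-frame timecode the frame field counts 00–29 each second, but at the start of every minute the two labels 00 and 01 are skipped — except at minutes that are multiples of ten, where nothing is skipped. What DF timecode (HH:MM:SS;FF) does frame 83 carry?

Each 10-minute DF block holds 10 × 60 × 30 − 9 × 2 = 17982 frames. 83 ÷ 17982 → 0 full blocks, remainder 83.
Within the partial block the first minute is 1800 frames and each further minute 1798, so 0 further minute boundaries passed. Total skipped labels = 18 × 0 + 2 × 0 = 0.
Non-drop label index = 83 + 0 = 83; at 30 labels/s that is 00:00:02:23, i.e. DF 00:00:02;23.

00:00:02;23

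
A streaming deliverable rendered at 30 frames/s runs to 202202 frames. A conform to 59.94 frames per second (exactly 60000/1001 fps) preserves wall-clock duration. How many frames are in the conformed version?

404000 frames

Target frames = source frames × (target rate / source rate) = 202202 × (60000/1001)/(30) = 202202 × 2000/1001 = 404000.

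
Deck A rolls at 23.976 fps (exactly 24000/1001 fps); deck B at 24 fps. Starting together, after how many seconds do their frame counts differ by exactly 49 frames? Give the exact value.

The gap grows by |24 − 24000/1001| = 24/1001 frames per second.
Time for a 49-frame gap: 49 ÷ (24/1001) = 49049/24 s.

49049/24 seconds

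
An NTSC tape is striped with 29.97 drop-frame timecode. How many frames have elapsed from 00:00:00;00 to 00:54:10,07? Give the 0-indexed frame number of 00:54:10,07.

97409

As if non-drop at 30 labels/s: (0 × 3600 + 54 × 60 + 10) × 30 + 7 = 97507.
Minute boundaries passed: 54; those not divisible by 10: 54 − 5 = 49; dropped labels = 2 × 49 = 98.
Actual frame index = 97507 − 98 = 97409.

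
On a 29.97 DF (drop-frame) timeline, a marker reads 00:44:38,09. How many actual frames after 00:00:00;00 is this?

As if non-drop at 30 labels/s: (0 × 3600 + 44 × 60 + 38) × 30 + 9 = 80349.
Minute boundaries passed: 44; those not divisible by 10: 44 − 4 = 40; dropped labels = 2 × 40 = 80.
Actual frame index = 80349 − 80 = 80269.

80269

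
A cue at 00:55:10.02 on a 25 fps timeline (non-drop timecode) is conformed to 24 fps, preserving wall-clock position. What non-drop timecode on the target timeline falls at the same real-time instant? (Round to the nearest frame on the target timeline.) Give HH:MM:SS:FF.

Source frame index: (0×3600 + 55×60 + 10) × 25 + 2 = 82752.
Real time: 82752 / (25) = 82752/25 s.
Target frame: (82752/25) × (24) = 1986048/25 ≈ 79441.920 → 79442.
At 24 labels/s: frame 79442 → 00:55:10:02.

00:55:10:02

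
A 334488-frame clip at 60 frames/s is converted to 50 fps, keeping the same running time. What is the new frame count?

278740 frames

Target frames = source frames × (target rate / source rate) = 334488 × (50)/(60) = 334488 × 5/6 = 278740.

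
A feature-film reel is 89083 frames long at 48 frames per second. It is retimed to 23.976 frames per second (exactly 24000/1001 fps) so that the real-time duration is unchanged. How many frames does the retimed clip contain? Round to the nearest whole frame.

44497 frames

Frames at target rate = 89083 × (24000/1001) / (48) = 44541500/1001 ≈ 44497.003.
Nearest whole frame: 44497.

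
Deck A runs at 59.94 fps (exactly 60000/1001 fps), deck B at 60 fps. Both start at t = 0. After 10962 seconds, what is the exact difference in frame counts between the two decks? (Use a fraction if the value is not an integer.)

93960/143 frames

A emits 60000/1001 × 10962 = 93960000/143 frames; B emits 60 × 10962 = 657720.
Difference = 93960/143 frames (≈ 657.0629); B is ahead of A.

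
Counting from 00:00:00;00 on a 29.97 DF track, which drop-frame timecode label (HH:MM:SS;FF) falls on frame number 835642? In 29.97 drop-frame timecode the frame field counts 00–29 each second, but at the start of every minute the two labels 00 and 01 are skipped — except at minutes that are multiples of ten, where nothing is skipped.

Ten DF minutes hold 17982 frames, so frame 835642 lies in block 46 (frames 827172–845153) with 8470 frames into that block.
The block's first minute is 1800 frames and the rest 1798 each; 8470 frames reaches minute 4, so 46 × 18 + 4 × 2 = 836 labels have been skipped so far.
Adding those back, label number 835642 + 836 = 836478 at 30 labels/s is 27882 s + 18 f = 7 h 44 min 42 s frame 18, i.e. 07:44:42;18.

07:44:42;18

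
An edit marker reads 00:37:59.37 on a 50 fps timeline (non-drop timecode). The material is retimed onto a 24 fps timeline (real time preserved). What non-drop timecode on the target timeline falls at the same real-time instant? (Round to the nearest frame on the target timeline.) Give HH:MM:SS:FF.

Source frame index: (0×3600 + 37×60 + 59) × 50 + 37 = 113987.
Real time: 113987 / (50) = 113987/50 s.
Target frame: (113987/50) × (24) = 1367844/25 ≈ 54713.760 → 54714.
At 24 labels/s: frame 54714 → 00:37:59:18.

00:37:59:18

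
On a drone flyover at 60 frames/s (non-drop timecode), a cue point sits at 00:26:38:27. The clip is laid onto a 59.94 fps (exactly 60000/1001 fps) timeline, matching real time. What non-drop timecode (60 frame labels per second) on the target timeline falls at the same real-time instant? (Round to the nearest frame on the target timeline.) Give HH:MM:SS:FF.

00:26:36:51

Source frame index: (0×3600 + 26×60 + 38) × 60 + 27 = 95907.
Real time: 95907 / (60) = 31969/20 s.
Target frame: (31969/20) × (60000/1001) = 13701000/143 ≈ 95811.189 → 95811.
At 60 labels/s: frame 95811 → 00:26:36:51.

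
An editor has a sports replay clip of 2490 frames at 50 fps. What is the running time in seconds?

49.8 seconds

Running time = 2490 / (50) = 49.8 s.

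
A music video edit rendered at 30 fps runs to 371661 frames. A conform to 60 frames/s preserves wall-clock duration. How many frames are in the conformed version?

743322 frames

Target frames = source frames × (target rate / source rate) = 371661 × (60)/(30) = 371661 × 2 = 743322.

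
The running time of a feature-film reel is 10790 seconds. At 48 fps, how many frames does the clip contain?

Frames = 10790 × 48 = 517920.

517920 frames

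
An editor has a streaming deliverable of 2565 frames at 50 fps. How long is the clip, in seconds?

Running time = 2565 / (50) = 51.3 s.

51.3 seconds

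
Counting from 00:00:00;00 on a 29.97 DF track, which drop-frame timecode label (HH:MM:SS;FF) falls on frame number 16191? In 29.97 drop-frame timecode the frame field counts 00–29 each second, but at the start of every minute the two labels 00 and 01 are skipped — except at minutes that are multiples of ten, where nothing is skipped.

00:09:00;09

Each 10-minute DF block holds 10 × 60 × 30 − 9 × 2 = 17982 frames. 16191 ÷ 17982 → 0 full blocks, remainder 16191.
Within the partial block the first minute is 1800 frames and each further minute 1798, so 9 further minute boundaries passed. Total skipped labels = 18 × 0 + 2 × 9 = 18.
Non-drop label index = 16191 + 18 = 16209; at 30 labels/s that is 00:09:00:09, i.e. DF 00:09:00;09.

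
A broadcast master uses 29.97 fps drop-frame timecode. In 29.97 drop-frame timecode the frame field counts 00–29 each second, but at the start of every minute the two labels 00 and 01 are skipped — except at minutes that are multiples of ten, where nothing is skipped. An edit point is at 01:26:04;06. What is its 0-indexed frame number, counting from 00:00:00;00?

154770

Complete 10-minute blocks: 8, each 17982 frames → 143856.
Remaining 6 whole minutes in the current block: 1800 + 5 × 1798 = 10790 frames.
Within the current minute: 4 × 30 + 6 − 2 = 124 (labels ;00/;01 skipped at this minute). Total = 143856 + 10790 + 124 = 154770.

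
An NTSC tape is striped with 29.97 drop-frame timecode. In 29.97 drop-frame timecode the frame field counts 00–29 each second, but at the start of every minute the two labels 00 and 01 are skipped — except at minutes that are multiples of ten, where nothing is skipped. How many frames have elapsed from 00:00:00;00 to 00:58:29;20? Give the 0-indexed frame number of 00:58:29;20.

105184

As if non-drop at 30 labels/s: (0 × 3600 + 58 × 60 + 29) × 30 + 20 = 105290.
Minute boundaries passed: 58; those not divisible by 10: 58 − 5 = 53; dropped labels = 2 × 53 = 106.
Actual frame index = 105290 − 106 = 105184.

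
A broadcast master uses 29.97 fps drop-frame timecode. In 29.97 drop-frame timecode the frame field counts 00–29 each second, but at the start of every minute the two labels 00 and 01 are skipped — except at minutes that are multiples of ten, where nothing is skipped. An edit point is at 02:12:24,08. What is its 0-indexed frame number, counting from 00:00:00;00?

As if non-drop at 30 labels/s: (2 × 3600 + 12 × 60 + 24) × 30 + 8 = 238328.
Minute boundaries passed: 132; those not divisible by 10: 132 − 13 = 119; dropped labels = 2 × 119 = 238.
Actual frame index = 238328 − 238 = 238090.

238090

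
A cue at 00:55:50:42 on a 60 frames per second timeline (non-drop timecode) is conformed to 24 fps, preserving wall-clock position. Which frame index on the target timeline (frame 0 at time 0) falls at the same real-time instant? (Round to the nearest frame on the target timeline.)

Source frame index: (0×3600 + 55×60 + 50) × 60 + 42 = 201042.
Real time: 201042 / (60) = 33507/10 s.
Target frame: (33507/10) × (24) = 402084/5 ≈ 80416.800 → 80417.

frame 80417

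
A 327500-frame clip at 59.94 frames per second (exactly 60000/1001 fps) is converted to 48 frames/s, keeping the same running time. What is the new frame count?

262262 frames

Target frames = source frames × (target rate / source rate) = 327500 × (48)/(60000/1001) = 327500 × 1001/1250 = 262262.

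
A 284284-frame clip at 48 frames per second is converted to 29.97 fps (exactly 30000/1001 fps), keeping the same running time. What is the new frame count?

177500 frames

Target frames = source frames × (target rate / source rate) = 284284 × (30000/1001)/(48) = 284284 × 625/1001 = 177500.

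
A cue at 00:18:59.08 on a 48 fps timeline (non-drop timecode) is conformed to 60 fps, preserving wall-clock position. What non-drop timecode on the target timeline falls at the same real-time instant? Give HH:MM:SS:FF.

Source frame index: (0×3600 + 18×60 + 59) × 48 + 8 = 54680.
Real time: 54680 / (48) = 6835/6 s.
Target frame: (6835/6) × (60) = 68350.
At 60 labels/s: frame 68350 → 00:18:59:10.

00:18:59:10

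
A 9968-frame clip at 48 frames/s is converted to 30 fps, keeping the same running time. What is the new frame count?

Target frames = source frames × (target rate / source rate) = 9968 × (30)/(48) = 9968 × 5/8 = 6230.

6230 frames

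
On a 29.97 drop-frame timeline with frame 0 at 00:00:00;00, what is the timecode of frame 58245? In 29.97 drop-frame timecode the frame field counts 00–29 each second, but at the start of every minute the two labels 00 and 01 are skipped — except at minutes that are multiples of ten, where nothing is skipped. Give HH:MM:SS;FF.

00:32:23;13

Ten DF minutes hold 17982 frames, so frame 58245 lies in block 3 (frames 53946–71927) with 4299 frames into that block.
The block's first minute is 1800 frames and the rest 1798 each; 4299 frames reaches minute 2, so 3 × 18 + 2 × 2 = 58 labels have been skipped so far.
Adding those back, label number 58245 + 58 = 58303 at 30 labels/s is 1943 s + 13 f = 0 h 32 min 23 s frame 13, i.e. 00:32:23;13.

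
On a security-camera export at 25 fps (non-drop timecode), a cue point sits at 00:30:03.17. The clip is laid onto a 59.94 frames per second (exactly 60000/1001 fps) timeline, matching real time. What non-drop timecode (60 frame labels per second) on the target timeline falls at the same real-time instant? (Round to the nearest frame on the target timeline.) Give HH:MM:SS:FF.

00:30:01:53

Source frame index: (0×3600 + 30×60 + 3) × 25 + 17 = 45092.
Real time: 45092 / (25) = 45092/25 s.
Target frame: (45092/25) × (60000/1001) = 108220800/1001 ≈ 108112.687 → 108113.
At 60 labels/s: frame 108113 → 00:30:01:53.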